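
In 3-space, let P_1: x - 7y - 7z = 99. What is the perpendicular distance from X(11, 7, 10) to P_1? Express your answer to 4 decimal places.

20.8043

n·X − d = (1)·(11) + (-7)·(7) + (-7)·(10) − 99 = -207; |n| = √99.
Distance = |-207| / √99 = 207/√99 ≈ 20.8043.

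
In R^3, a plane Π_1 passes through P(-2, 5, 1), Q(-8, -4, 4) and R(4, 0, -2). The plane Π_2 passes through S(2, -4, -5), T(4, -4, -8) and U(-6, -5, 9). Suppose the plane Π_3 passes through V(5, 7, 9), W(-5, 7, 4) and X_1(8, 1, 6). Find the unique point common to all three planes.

PQ = (-6, -9, 3), PR = (6, -5, -3); a normal to Π_1 is PQ × PR = (42, 0, 84).
Using P: Π_1 has equation 42x + 84z = 0.
ST = (2, 0, -3), SU = (-8, -1, 14); a normal to Π_2 is ST × SU = (-3, -4, -2).
Using S: Π_2 has equation -3x - 4y - 2z = 20.
VW = (-10, 0, -5), VX_1 = (3, -6, -3); a normal to Π_3 is VW × VX_1 = (-30, -45, 60).
Using V: Π_3 has equation -30x - 45y + 60z = 75.
Solving the 3×3 linear system 42x + 84z = 0, -3x - 4y - 2z = 20, -30x - 45y + 60z = 75 (e.g. by elimination or Cramer's rule, determinant = -12600) gives (4, -7, -2).

(4, -7, -2)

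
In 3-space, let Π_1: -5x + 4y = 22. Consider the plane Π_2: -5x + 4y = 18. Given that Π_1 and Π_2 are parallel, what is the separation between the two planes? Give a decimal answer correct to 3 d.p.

0.625

Same normal n = (-5, 4, 0) with |n| = √41; distance = |22 − 18| / |n| = 4/√41 ≈ 0.625.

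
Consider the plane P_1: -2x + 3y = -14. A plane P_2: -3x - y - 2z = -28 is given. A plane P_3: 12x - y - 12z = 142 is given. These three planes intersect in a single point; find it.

Solving the 3×3 linear system -2x + 3y = -14, -3x - y - 2z = -28, 12x - y - 12z = 142 (e.g. by elimination or Cramer's rule, determinant = -200) gives (10, 2, -2).

(10, 2, -2)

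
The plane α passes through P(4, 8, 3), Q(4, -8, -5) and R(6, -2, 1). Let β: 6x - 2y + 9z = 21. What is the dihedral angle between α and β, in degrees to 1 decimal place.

PQ = (0, -16, -8), PR = (2, -10, -2); a normal to α is PQ × PR = (-48, -16, 32).
Using P: α has equation -48x - 16y + 32z = -224.
cos θ = |n₁·n₂| / (|n₁||n₂|) = |32| / (√3584 · √121).
θ = arccos(0.04859) ≈ 87.2°.

87.2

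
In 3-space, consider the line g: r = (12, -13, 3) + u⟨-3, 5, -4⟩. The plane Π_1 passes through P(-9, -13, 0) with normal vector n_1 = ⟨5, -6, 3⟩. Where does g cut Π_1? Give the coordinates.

Π_1: n_1·r = n_1·P gives 5x - 6y + 3z = 33.
Substitute r = (12, -13, 3) + t(-3, 5, -4) into the plane: 147 + (-57)t = 33, so t = 2.
Intersection: (12, -13, 3) + 2·(-3, 5, -4) = (6, -3, -5).

(6, -3, -5)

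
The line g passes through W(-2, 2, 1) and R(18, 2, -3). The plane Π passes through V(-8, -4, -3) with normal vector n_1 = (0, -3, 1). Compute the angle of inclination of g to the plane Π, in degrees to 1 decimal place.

3.6

A direction vector for g is R − W = (20, 0, -4).
Π: n_1·r = n_1·V gives -3y + z = 9.
sin θ = |n·v| / (|n||v|) = |-4| / (√10 · √416) = 0.06202.
θ ≈ 3.6°.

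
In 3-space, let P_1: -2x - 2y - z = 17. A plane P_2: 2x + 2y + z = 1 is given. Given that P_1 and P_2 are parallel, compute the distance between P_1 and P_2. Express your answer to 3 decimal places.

Rescale P_2 by 1/(-1): -2x - 2y - z = -1. Then distance = |17 − (-1)| / √9 ≈ 6.000.

6.000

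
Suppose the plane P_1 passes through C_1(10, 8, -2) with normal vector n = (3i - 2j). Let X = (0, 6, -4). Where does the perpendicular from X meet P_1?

(6, 2, -4)

P_1: n·r = n·C_1 gives 3x - 2y = 14.
Foot = X − λn with λ = (n·X − d)/|n|² = (-12 − 14)/13 = -2.
Foot = (0, 6, -4) − (-2)·(3, -2, 0) = (6, 2, -4).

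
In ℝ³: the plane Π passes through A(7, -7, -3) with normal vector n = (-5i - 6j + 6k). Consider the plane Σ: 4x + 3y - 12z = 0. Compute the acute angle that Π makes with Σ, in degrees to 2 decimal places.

Π: n·r = n·A gives -5x - 6y + 6z = -11.
cos θ = |n₁·n₂| / (|n₁||n₂|) = |-110| / (√97 · √169).
θ = arccos(0.85914) ≈ 30.78°.

30.78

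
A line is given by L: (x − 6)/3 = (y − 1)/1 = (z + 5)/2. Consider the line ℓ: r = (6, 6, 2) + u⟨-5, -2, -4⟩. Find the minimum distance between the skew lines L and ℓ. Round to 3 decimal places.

L has direction (3, 1, 2) through (6, 1, -5).
Common perpendicular direction n = (3, 1, 2) × (-5, -2, -4) = (0, 2, -1).
With w = (6, 6, 2) − (6, 1, -5) = (0, 5, 7), w · n = 3.
Distance = |w · n| / |n| = |3| / √5 ≈ 1.342.

1.342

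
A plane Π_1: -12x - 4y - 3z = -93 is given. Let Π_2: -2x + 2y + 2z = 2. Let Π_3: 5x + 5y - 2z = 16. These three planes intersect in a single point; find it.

Solving the 3×3 linear system -12x - 4y - 3z = -93, -2x + 2y + 2z = 2, 5x + 5y - 2z = 16 (e.g. by elimination or Cramer's rule, determinant = 204) gives (6, 0, 7).

(6, 0, 7)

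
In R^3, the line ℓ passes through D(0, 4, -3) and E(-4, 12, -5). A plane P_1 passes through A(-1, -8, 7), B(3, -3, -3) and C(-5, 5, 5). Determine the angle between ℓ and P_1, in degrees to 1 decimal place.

10.2

A direction vector for ℓ is E − D = (-4, 8, -2).
AB = (4, 5, -10), AC = (-4, 13, -2); a normal to P_1 is AB × AC = (120, 48, 72).
Using A: P_1 has equation 120x + 48y + 72z = 0.
sin θ = |n·v| / (|n||v|) = |-240| / (√21888 · √84) = 0.17700.
θ ≈ 10.2°.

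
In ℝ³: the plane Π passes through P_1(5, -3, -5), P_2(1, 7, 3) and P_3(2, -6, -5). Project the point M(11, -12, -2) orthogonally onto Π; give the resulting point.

P_1P_2 = (-4, 10, 8), P_1P_3 = (-3, -3, 0); a normal to Π is P_1P_2 × P_1P_3 = (24, -24, 42).
Using P_1: Π has equation 24x - 24y + 42z = -18.
Foot = M − λn with λ = (n·M − d)/|n|² = (468 − (-18))/2916 = 1/6.
Foot = (11, -12, -2) − (1/6)·(24, -24, 42) = (7, -8, -9).

(7, -8, -9)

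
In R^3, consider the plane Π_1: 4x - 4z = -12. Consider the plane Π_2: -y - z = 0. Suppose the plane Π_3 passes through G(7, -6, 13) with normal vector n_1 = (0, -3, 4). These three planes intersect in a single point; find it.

(7, -10, 10)

Π_3: n_1·r = n_1·G gives -3y + 4z = 70.
Solving the 3×3 linear system 4x - 4z = -12, -y - z = 0, -3y + 4z = 70 (e.g. by elimination or Cramer's rule, determinant = -28) gives (7, -10, 10).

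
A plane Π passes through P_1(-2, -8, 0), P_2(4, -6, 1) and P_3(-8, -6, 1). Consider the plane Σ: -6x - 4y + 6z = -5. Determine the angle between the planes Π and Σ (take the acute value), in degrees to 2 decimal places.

40.29

P_1P_2 = (6, 2, 1), P_1P_3 = (-6, 2, 1); a normal to Π is P_1P_2 × P_1P_3 = (0, -12, 24).
Using P_1: Π has equation -12y + 24z = 96.
cos θ = |n₁·n₂| / (|n₁||n₂|) = |192| / (√720 · √88).
θ = arccos(0.76277) ≈ 40.29°.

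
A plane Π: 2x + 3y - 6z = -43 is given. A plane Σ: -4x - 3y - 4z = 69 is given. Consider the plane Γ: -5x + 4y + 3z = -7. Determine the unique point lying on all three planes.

Solving the 3×3 linear system 2x + 3y - 6z = -43, -4x - 3y - 4z = 69, -5x + 4y + 3z = -7 (e.g. by elimination or Cramer's rule, determinant = 296) gives (-8, -11, -1).

(-8, -11, -1)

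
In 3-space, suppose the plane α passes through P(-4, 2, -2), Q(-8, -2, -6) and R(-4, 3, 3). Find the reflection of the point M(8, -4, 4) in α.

PQ = (-4, -4, -4), PR = (0, 1, 5); a normal to α is PQ × PR = (-16, 20, -4).
Using P: α has equation -16x + 20y - 4z = 112.
λ = (n·M − d)/|n|² = (-224 − 112)/672 = -1/2.
Reflection = M − 2λn = (8, -4, 4) − (-1)·(-16, 20, -4) = (-8, 16, 0).

(-8, 16, 0)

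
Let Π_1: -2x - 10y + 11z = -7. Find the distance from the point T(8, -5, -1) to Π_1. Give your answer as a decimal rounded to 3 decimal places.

2.000

n·T − d = (-2)·(8) + (-10)·(-5) + (11)·(-1) − (-7) = 30; |n| = √225.
Distance = |30| / √225 = 30/√225 ≈ 2.000.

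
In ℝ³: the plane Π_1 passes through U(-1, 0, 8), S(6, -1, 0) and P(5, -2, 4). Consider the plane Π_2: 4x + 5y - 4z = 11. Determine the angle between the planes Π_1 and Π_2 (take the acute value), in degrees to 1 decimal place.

51.5

US = (7, -1, -8), UP = (6, -2, -4); a normal to Π_1 is US × UP = (-12, -20, -8).
Using U: Π_1 has equation -12x - 20y - 8z = -52.
cos θ = |n₁·n₂| / (|n₁||n₂|) = |-116| / (√608 · √57).
θ = arccos(0.62312) ≈ 51.5°.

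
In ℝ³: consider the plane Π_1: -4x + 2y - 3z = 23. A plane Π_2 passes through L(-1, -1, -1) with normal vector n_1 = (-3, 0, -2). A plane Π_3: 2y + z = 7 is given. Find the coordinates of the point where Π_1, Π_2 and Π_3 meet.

Π_2: n_1·r = n_1·L gives -3x - 2z = 5.
Solving the 3×3 linear system -4x + 2y - 3z = 23, -3x - 2z = 5, 2y + z = 7 (e.g. by elimination or Cramer's rule, determinant = 8) gives (3, 7, -7).

(3, 7, -7)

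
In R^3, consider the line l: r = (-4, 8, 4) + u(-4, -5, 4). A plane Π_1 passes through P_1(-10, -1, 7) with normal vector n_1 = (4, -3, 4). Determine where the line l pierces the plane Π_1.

Π_1: n_1·r = n_1·P_1 gives 4x - 3y + 4z = -9.
Substitute r = (-4, 8, 4) + t(-4, -5, 4) into the plane: -24 + 15t = -9, so t = 1.
Intersection: (-4, 8, 4) + 1·(-4, -5, 4) = (-8, 3, 8).

(-8, 3, 8)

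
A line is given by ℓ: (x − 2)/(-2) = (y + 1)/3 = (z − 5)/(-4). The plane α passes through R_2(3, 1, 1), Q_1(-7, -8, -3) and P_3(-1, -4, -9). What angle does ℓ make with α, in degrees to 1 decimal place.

ℓ has direction (-2, 3, -4) through (2, -1, 5).
R_2Q_1 = (-10, -9, -4), R_2P_3 = (-4, -5, -10); a normal to α is R_2Q_1 × R_2P_3 = (70, -84, 14).
Using R_2: α has equation 70x - 84y + 14z = 140.
sin θ = |n·v| / (|n||v|) = |-448| / (√12152 · √29) = 0.75467.
θ ≈ 49.0°.

49.0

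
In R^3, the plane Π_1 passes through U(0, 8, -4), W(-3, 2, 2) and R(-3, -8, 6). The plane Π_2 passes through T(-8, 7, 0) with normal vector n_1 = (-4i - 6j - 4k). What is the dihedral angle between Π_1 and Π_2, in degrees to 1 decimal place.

UW = (-3, -6, 6), UR = (-3, -16, 10); a normal to Π_1 is UW × UR = (36, 12, 30).
Using U: Π_1 has equation 36x + 12y + 30z = -24.
Π_2: n_1·r = n_1·T gives -4x - 6y - 4z = -10.
cos θ = |n₁·n₂| / (|n₁||n₂|) = |-336| / (√2340 · √68).
θ = arccos(0.84232) ≈ 32.6°.

32.6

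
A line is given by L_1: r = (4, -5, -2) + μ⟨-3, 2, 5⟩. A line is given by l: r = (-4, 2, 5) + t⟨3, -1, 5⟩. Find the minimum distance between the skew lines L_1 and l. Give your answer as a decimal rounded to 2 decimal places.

2.05

Common perpendicular direction n = (-3, 2, 5) × (3, -1, 5) = (15, 30, -3).
With w = (-4, 2, 5) − (4, -5, -2) = (-8, 7, 7), w · n = 69.
Distance = |w · n| / |n| = |69| / √1134 ≈ 2.05.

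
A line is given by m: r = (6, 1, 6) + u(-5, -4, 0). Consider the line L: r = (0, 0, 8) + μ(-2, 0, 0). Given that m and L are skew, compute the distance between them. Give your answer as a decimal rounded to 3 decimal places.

Common perpendicular direction n = (-5, -4, 0) × (-2, 0, 0) = (0, 0, -8).
With w = (0, 0, 8) − (6, 1, 6) = (-6, -1, 2), w · n = -16.
Distance = |w · n| / |n| = |-16| / √64 ≈ 2.000.

2.000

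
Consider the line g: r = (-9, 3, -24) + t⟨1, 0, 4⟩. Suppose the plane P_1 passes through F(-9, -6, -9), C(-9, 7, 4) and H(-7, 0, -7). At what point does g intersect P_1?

(-5, 3, -8)

FC = (0, 13, 13), FH = (2, 6, 2); a normal to P_1 is FC × FH = (-52, 26, -26).
Using F: P_1 has equation -52x + 26y - 26z = 546.
Substitute r = (-9, 3, -24) + t(1, 0, 4) into the plane: 1170 + (-156)t = 546, so t = 4.
Intersection: (-9, 3, -24) + 4·(1, 0, 4) = (-5, 3, -8).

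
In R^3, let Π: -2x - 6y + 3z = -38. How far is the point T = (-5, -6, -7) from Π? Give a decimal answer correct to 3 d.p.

n·T − d = (-2)·(-5) + (-6)·(-6) + (3)·(-7) − (-38) = 63; |n| = √49.
Distance = |63| / √49 = 63/√49 ≈ 9.000.

9.000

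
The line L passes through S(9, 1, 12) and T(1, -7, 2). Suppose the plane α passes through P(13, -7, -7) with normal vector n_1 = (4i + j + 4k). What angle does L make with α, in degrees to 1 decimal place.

A direction vector for L is T − S = (-8, -8, -10).
α: n_1·r = n_1·P gives 4x + y + 4z = 17.
sin θ = |n·v| / (|n||v|) = |-80| / (√33 · √228) = 0.92229.
θ ≈ 67.3°.

67.3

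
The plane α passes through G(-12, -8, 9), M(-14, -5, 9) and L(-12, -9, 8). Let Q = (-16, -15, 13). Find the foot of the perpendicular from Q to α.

(-10, -11, 9)

GM = (-2, 3, 0), GL = (0, -1, -1); a normal to α is GM × GL = (-3, -2, 2).
Using G: α has equation -3x - 2y + 2z = 70.
Foot = Q − λn with λ = (n·Q − d)/|n|² = (104 − 70)/17 = 2.
Foot = (-16, -15, 13) − 2·(-3, -2, 2) = (-10, -11, 9).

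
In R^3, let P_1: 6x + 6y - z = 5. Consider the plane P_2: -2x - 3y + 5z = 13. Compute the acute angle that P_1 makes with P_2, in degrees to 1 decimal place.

cos θ = |n₁·n₂| / (|n₁||n₂|) = |-35| / (√73 · √38).
θ = arccos(0.66453) ≈ 48.4°.

48.4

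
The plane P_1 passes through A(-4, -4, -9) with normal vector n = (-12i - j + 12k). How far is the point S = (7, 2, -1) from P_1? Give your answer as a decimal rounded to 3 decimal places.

P_1: n·r = n·A gives -12x - y + 12z = -56.
n·S − d = (-12)·(7) + (-1)·(2) + (12)·(-1) − (-56) = -42; |n| = √289.
Distance = |-42| / √289 = 42/√289 ≈ 2.471.

2.471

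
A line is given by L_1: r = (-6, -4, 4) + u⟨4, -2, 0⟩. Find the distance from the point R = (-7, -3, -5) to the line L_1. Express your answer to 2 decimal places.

9.01

Taking (-6, -4, 4) on L_1 with direction v = (4, -2, 0): w = R − (-6, -4, 4) = (-1, 1, -9), and w × v = (-18, -36, -2).
Distance = |w × v| / |v| = √1624 / √20 ≈ 9.01.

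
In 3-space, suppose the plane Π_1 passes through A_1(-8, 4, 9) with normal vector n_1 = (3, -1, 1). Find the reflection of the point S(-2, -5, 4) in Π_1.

(-14, -1, 0)

Π_1: n_1·r = n_1·A_1 gives 3x - y + z = -19.
λ = (n·S − d)/|n|² = (3 − (-19))/11 = 2.
Reflection = S − 2λn = (-2, -5, 4) − 4·(3, -1, 1) = (-14, -1, 0).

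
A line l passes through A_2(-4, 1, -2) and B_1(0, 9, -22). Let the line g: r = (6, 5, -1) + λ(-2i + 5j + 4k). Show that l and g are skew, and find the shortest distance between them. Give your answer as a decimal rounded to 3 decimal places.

A direction vector for l is B_1 − A_2 = (4, 8, -20).
Common perpendicular direction n = (4, 8, -20) × (-2, 5, 4) = (132, 24, 36).
With w = (6, 5, -1) − (-4, 1, -2) = (10, 4, 1), w · n = 1452.
Since n ≠ 0 the lines are not parallel, and w · n = 1452 ≠ 0 so they do not intersect; hence they are skew.
Distance = |w · n| / |n| = |1452| / √19296 ≈ 10.453.

10.453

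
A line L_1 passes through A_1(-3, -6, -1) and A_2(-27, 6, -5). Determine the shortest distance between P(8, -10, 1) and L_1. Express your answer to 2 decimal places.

1.37

A direction vector for L_1 is A_2 − A_1 = (-24, 12, -4).
Taking (-3, -6, -1) on L_1 with direction v = (-24, 12, -4): w = P − (-3, -6, -1) = (11, -4, 2), and w × v = (-8, -4, 36).
Distance = |w × v| / |v| = √1376 / √736 ≈ 1.37.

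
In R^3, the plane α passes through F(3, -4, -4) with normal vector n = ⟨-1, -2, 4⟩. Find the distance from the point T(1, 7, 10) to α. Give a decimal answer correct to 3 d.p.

7.856

α: n·r = n·F gives -x - 2y + 4z = -11.
n·T − d = (-1)·(1) + (-2)·(7) + (4)·(10) − (-11) = 36; |n| = √21.
Distance = |36| / √21 = 36/√21 ≈ 7.856.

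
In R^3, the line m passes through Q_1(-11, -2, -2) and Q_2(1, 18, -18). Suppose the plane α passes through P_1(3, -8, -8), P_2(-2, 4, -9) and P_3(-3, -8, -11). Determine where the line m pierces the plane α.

(-5, 8, -10)

A direction vector for m is Q_2 − Q_1 = (12, 20, -16).
P_1P_2 = (-5, 12, -1), P_1P_3 = (-6, 0, -3); a normal to α is P_1P_2 × P_1P_3 = (-36, -9, 72).
Using P_1: α has equation -36x - 9y + 72z = -612.
Substitute r = (-11, -2, -2) + t(12, 20, -16) into the plane: 270 + (-1764)t = -612, so t = 1/2.
Intersection: (-11, -2, -2) + (1/2)·(12, 20, -16) = (-5, 8, -10).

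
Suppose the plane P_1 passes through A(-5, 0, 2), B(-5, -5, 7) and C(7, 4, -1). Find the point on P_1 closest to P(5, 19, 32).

AB = (0, -5, 5), AC = (12, 4, -3); a normal to P_1 is AB × AC = (-5, 60, 60).
Using A: P_1 has equation -5x + 60y + 60z = 145.
Foot = P − λn with λ = (n·P − d)/|n|² = (3035 − 145)/7225 = 2/5.
Foot = (5, 19, 32) − (2/5)·(-5, 60, 60) = (7, -5, 8).

(7, -5, 8)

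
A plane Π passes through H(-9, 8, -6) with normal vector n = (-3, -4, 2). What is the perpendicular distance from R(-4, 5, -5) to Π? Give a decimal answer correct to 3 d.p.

0.186

Π: n·r = n·H gives -3x - 4y + 2z = -17.
n·R − d = (-3)·(-4) + (-4)·(5) + (2)·(-5) − (-17) = -1; |n| = √29.
Distance = |-1| / √29 = 1/√29 ≈ 0.186.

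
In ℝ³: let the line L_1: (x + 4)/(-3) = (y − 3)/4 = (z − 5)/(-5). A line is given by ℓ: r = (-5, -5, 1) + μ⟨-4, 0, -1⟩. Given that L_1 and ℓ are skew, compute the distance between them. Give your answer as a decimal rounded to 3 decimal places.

L_1 has direction (-3, 4, -5) through (-4, 3, 5).
Common perpendicular direction n = (-3, 4, -5) × (-4, 0, -1) = (-4, 17, 16).
With w = (-5, -5, 1) − (-4, 3, 5) = (-1, -8, -4), w · n = -196.
Distance = |w · n| / |n| = |-196| / √561 ≈ 8.275.

8.275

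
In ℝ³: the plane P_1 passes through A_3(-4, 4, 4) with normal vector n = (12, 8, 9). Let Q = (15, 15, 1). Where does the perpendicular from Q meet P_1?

(3, 7, -8)

P_1: n·r = n·A_3 gives 12x + 8y + 9z = 20.
Foot = Q − λn with λ = (n·Q − d)/|n|² = (309 − 20)/289 = 1.
Foot = (15, 15, 1) − 1·(12, 8, 9) = (3, 7, -8).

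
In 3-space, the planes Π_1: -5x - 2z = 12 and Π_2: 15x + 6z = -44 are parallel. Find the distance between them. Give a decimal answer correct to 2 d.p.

0.50

Rescale Π_2 by 1/(-3): -5x - 2z = 44/3. Then distance = |12 − (44/3)| / √29 ≈ 0.50.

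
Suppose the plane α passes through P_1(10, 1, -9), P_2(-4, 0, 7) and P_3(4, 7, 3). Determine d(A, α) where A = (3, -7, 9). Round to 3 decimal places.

9.117

P_1P_2 = (-14, -1, 16), P_1P_3 = (-6, 6, 12); a normal to α is P_1P_2 × P_1P_3 = (-108, 72, -90).
Using P_1: α has equation -108x + 72y - 90z = -198.
n·A − d = (-108)·(3) + (72)·(-7) + (-90)·(9) − (-198) = -1440; |n| = √24948.
Distance = |-1440| / √24948 = 1440/√24948 ≈ 9.117.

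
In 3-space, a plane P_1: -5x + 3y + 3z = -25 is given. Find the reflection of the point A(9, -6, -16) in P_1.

(-11, 6, -4)

λ = (n·A − d)/|n|² = (-111 − (-25))/43 = -2.
Reflection = A − 2λn = (9, -6, -16) − (-4)·(-5, 3, 3) = (-11, 6, -4).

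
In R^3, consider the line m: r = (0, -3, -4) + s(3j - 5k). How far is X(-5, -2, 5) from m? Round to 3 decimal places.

7.424

Taking (0, -3, -4) on m with direction v = (0, 3, -5): w = X − (0, -3, -4) = (-5, 1, 9), and w × v = (-32, -25, -15).
Distance = |w × v| / |v| = √1874 / √34 ≈ 7.424.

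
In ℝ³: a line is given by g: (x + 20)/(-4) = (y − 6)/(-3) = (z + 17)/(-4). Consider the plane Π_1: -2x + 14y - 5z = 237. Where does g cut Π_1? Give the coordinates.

g has direction (-4, -3, -4) through (-20, 6, -17).
Substitute r = (-20, 6, -17) + t(-4, -3, -4) into the plane: 209 + (-14)t = 237, so t = -2.
Intersection: (-20, 6, -17) + (-2)·(-4, -3, -4) = (-12, 12, -9).

(-12, 12, -9)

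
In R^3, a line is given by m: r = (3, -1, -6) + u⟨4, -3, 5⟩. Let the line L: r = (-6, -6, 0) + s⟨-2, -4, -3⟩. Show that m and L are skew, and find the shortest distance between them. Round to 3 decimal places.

11.055

Common perpendicular direction n = (4, -3, 5) × (-2, -4, -3) = (29, 2, -22).
With w = (-6, -6, 0) − (3, -1, -6) = (-9, -5, 6), w · n = -403.
Since n ≠ 0 the lines are not parallel, and w · n = -403 ≠ 0 so they do not intersect; hence they are skew.
Distance = |w · n| / |n| = |-403| / √1329 ≈ 11.055.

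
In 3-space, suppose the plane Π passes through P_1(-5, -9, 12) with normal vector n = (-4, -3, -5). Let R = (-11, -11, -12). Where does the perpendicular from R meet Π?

Π: n·r = n·P_1 gives -4x - 3y - 5z = -13.
Foot = R − λn with λ = (n·R − d)/|n|² = (137 − (-13))/50 = 3.
Foot = (-11, -11, -12) − 3·(-4, -3, -5) = (1, -2, 3).

(1, -2, 3)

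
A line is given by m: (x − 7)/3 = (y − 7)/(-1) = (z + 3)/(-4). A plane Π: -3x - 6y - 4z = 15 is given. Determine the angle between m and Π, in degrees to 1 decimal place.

m has direction (3, -1, -4) through (7, 7, -3).
sin θ = |n·v| / (|n||v|) = |13| / (√61 · √26) = 0.32643.
θ ≈ 19.1°.

19.1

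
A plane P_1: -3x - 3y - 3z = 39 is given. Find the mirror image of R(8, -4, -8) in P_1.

λ = (n·R − d)/|n|² = (12 − 39)/27 = -1.
Reflection = R − 2λn = (8, -4, -8) − (-2)·(-3, -3, -3) = (2, -10, -14).

(2, -10, -14)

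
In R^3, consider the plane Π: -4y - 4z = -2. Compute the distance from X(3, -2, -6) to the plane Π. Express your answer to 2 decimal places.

6.01

n·X − d = (0)·(3) + (-4)·(-2) + (-4)·(-6) − (-2) = 34; |n| = √32.
Distance = |34| / √32 = 34/√32 ≈ 6.01.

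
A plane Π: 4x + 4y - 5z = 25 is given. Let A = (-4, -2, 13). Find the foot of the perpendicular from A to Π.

(4, 6, 3)

Foot = A − λn with λ = (n·A − d)/|n|² = (-89 − 25)/57 = -2.
Foot = (-4, -2, 13) − (-2)·(4, 4, -5) = (4, 6, 3).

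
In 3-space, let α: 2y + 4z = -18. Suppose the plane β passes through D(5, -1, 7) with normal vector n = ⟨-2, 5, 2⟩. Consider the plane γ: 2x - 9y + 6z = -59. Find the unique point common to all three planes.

β: n·r = n·D gives -2x + 5y + 2z = -1.
Solving the 3×3 linear system 2y + 4z = -18, -2x + 5y + 2z = -1, 2x - 9y + 6z = -59 (e.g. by elimination or Cramer's rule, determinant = 64) gives (2, 3, -6).

(2, 3, -6)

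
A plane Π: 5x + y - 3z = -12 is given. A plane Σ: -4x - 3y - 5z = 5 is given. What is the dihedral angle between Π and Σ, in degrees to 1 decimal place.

cos θ = |n₁·n₂| / (|n₁||n₂|) = |-8| / (√35 · √50).
θ = arccos(0.19124) ≈ 79.0°.

79.0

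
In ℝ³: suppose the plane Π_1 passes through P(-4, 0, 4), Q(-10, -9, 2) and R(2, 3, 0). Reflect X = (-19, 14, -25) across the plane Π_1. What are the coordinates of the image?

PQ = (-6, -9, -2), PR = (6, 3, -4); a normal to Π_1 is PQ × PR = (42, -36, 36).
Using P: Π_1 has equation 42x - 36y + 36z = -24.
λ = (n·X − d)/|n|² = (-2202 − (-24))/4356 = -1/2.
Reflection = X − 2λn = (-19, 14, -25) − (-1)·(42, -36, 36) = (23, -22, 11).

(23, -22, 11)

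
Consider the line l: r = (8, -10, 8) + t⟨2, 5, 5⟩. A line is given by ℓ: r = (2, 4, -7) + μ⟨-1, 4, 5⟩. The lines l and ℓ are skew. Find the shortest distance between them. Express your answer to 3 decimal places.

21.251

Common perpendicular direction n = (2, 5, 5) × (-1, 4, 5) = (5, -15, 13).
With w = (2, 4, -7) − (8, -10, 8) = (-6, 14, -15), w · n = -435.
Distance = |w · n| / |n| = |-435| / √419 ≈ 21.251.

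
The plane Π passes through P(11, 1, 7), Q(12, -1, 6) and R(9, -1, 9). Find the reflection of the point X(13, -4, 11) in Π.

(7, -4, 5)

PQ = (1, -2, -1), PR = (-2, -2, 2); a normal to Π is PQ × PR = (-6, 0, -6).
Using P: Π has equation -6x - 6z = -108.
λ = (n·X − d)/|n|² = (-144 − (-108))/72 = -1/2.
Reflection = X − 2λn = (13, -4, 11) − (-1)·(-6, 0, -6) = (7, -4, 5).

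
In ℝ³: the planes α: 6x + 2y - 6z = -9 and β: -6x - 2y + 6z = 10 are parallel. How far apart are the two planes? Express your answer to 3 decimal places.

0.115

Rescale β by 1/(-1): 6x + 2y - 6z = -10. Then distance = |-9 − (-10)| / √76 ≈ 0.115.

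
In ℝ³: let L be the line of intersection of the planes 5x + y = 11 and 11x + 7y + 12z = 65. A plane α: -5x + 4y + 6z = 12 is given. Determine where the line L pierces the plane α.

(2, 1, 3)

Direction of L: (5, 1, 0) × (11, 7, 12) = (12, -60, 24).
A point on L: solving the two plane equations with x = 6 gives (6, -19, 11).
Substitute r = (6, -19, 11) + t(12, -60, 24) into the plane: -40 + (-156)t = 12, so t = -1/3.
Intersection: (6, -19, 11) + (-1/3)·(12, -60, 24) = (2, 1, 3).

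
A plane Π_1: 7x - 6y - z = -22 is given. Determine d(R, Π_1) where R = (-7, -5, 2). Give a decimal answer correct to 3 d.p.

0.108

n·R − d = (7)·(-7) + (-6)·(-5) + (-1)·(2) − (-22) = 1; |n| = √86.
Distance = |1| / √86 = 1/√86 ≈ 0.108.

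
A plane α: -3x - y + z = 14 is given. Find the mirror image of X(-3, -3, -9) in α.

(-9, -5, -7)

λ = (n·X − d)/|n|² = (3 − 14)/11 = -1.
Reflection = X − 2λn = (-3, -3, -9) − (-2)·(-3, -1, 1) = (-9, -5, -7).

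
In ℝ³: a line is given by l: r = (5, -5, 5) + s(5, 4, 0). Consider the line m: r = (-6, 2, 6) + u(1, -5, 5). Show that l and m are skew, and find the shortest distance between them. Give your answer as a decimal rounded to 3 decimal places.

Common perpendicular direction n = (5, 4, 0) × (1, -5, 5) = (20, -25, -29).
With w = (-6, 2, 6) − (5, -5, 5) = (-11, 7, 1), w · n = -424.
Since n ≠ 0 the lines are not parallel, and w · n = -424 ≠ 0 so they do not intersect; hence they are skew.
Distance = |w · n| / |n| = |-424| / √1866 ≈ 9.815.

9.815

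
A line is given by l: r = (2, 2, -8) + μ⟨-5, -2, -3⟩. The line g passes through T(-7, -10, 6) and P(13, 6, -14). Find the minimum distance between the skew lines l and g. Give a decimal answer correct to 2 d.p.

3.04

A direction vector for g is P − T = (20, 16, -20).
Common perpendicular direction n = (-5, -2, -3) × (20, 16, -20) = (88, -160, -40).
With w = (-7, -10, 6) − (2, 2, -8) = (-9, -12, 14), w · n = 568.
Distance = |w · n| / |n| = |568| / √34944 ≈ 3.04.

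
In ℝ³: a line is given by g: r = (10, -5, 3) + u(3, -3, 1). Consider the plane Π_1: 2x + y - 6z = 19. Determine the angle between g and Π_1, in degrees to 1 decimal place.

sin θ = |n·v| / (|n||v|) = |-3| / (√41 · √19) = 0.10749.
θ ≈ 6.2°.

6.2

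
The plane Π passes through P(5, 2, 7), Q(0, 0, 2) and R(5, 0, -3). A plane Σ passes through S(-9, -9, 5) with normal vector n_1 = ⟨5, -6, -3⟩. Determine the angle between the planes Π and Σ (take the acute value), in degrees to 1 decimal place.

PQ = (-5, -2, -5), PR = (0, -2, -10); a normal to Π is PQ × PR = (10, -50, 10).
Using P: Π has equation 10x - 50y + 10z = 20.
Σ: n_1·r = n_1·S gives 5x - 6y - 3z = -6.
cos θ = |n₁·n₂| / (|n₁||n₂|) = |320| / (√2700 · √70).
θ = arccos(0.73607) ≈ 42.6°.

42.6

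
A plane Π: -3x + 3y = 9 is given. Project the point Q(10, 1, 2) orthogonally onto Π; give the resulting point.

Foot = Q − λn with λ = (n·Q − d)/|n|² = (-27 − 9)/18 = -2.
Foot = (10, 1, 2) − (-2)·(-3, 3, 0) = (4, 7, 2).

(4, 7, 2)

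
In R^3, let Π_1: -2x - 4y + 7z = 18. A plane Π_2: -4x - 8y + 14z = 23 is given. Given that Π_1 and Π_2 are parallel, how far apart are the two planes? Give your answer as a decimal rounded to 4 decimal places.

0.7825

Rescale Π_2 by 1/2: -2x - 4y + 7z = 23/2. Then distance = |18 − (23/2)| / √69 ≈ 0.7825.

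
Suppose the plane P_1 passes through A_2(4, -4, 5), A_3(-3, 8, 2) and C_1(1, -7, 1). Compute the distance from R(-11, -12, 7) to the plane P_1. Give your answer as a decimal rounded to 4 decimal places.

13.5355

A_2A_3 = (-7, 12, -3), A_2C_1 = (-3, -3, -4); a normal to P_1 is A_2A_3 × A_2C_1 = (-57, -19, 57).
Using A_2: P_1 has equation -57x - 19y + 57z = 133.
n·R − d = (-57)·(-11) + (-19)·(-12) + (57)·(7) − 133 = 1121; |n| = √6859.
Distance = |1121| / √6859 = 1121/√6859 ≈ 13.5355.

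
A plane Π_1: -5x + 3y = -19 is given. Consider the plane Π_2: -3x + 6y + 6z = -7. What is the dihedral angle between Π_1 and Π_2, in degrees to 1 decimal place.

51.0

cos θ = |n₁·n₂| / (|n₁||n₂|) = |33| / (√34 · √81).
θ = arccos(0.62883) ≈ 51.0°.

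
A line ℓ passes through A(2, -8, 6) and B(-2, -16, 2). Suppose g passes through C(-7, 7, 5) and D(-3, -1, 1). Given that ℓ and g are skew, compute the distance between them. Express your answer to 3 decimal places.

7.603

A direction vector for ℓ is B − A = (-4, -8, -4).
A direction vector for g is D − C = (4, -8, -4).
Common perpendicular direction n = (-4, -8, -4) × (4, -8, -4) = (0, -32, 64).
With w = (-7, 7, 5) − (2, -8, 6) = (-9, 15, -1), w · n = -544.
Distance = |w · n| / |n| = |-544| / √5120 ≈ 7.603.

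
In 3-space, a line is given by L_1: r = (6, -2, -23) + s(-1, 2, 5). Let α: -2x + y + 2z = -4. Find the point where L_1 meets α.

(2, 6, -3)

Substitute r = (6, -2, -23) + t(-1, 2, 5) into the plane: -60 + 14t = -4, so t = 4.
Intersection: (6, -2, -23) + 4·(-1, 2, 5) = (2, 6, -3).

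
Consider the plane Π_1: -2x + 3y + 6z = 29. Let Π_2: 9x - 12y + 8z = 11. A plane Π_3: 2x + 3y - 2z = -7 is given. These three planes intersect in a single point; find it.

(-1, 1, 4)

Solving the 3×3 linear system -2x + 3y + 6z = 29, 9x - 12y + 8z = 11, 2x + 3y - 2z = -7 (e.g. by elimination or Cramer's rule, determinant = 408) gives (-1, 1, 4).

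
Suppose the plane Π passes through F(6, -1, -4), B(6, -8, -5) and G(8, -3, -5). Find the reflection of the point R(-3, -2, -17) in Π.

(7, -6, 11)

FB = (0, -7, -1), FG = (2, -2, -1); a normal to Π is FB × FG = (5, -2, 14).
Using F: Π has equation 5x - 2y + 14z = -24.
λ = (n·R − d)/|n|² = (-249 − (-24))/225 = -1.
Reflection = R − 2λn = (-3, -2, -17) − (-2)·(5, -2, 14) = (7, -6, 11).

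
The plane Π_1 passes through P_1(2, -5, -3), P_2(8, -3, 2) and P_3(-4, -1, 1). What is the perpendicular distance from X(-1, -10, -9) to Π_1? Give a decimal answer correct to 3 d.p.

P_1P_2 = (6, 2, 5), P_1P_3 = (-6, 4, 4); a normal to Π_1 is P_1P_2 × P_1P_3 = (-12, -54, 36).
Using P_1: Π_1 has equation -12x - 54y + 36z = 138.
n·X − d = (-12)·(-1) + (-54)·(-10) + (36)·(-9) − 138 = 90; |n| = √4356.
Distance = |90| / √4356 = 90/√4356 ≈ 1.364.

1.364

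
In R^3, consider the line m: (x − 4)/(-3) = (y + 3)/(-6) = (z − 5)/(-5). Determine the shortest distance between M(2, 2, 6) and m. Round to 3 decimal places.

m has direction (-3, -6, -5) through (4, -3, 5).
Taking (4, -3, 5) on m with direction v = (-3, -6, -5): w = M − (4, -3, 5) = (-2, 5, 1), and w × v = (-19, -13, 27).
Distance = |w × v| / |v| = √1259 / √70 ≈ 4.241.

4.241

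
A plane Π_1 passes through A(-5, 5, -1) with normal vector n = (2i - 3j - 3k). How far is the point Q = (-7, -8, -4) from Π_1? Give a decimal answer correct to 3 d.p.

Π_1: n·r = n·A gives 2x - 3y - 3z = -22.
n·Q − d = (2)·(-7) + (-3)·(-8) + (-3)·(-4) − (-22) = 44; |n| = √22.
Distance = |44| / √22 = 44/√22 ≈ 9.381.

9.381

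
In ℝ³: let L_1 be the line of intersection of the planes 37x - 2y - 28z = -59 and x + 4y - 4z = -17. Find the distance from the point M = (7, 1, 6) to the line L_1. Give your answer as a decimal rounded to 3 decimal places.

Direction of L_1: (37, -2, -28) × (1, 4, -4) = (120, 120, 150).
A point on L_1: solving the two plane equations with x = -5 gives (-5, -7, -4).
Taking (-5, -7, -4) on L_1 with direction v = (120, 120, 150): w = M − (-5, -7, -4) = (12, 8, 10), and w × v = (0, -600, 480).
Distance = |w × v| / |v| = √590400 / √51300 ≈ 3.392.

3.392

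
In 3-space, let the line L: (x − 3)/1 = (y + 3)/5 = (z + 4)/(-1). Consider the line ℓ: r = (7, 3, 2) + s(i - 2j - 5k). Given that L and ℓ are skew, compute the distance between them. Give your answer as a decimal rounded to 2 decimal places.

4.47

L has direction (1, 5, -1) through (3, -3, -4).
Common perpendicular direction n = (1, 5, -1) × (1, -2, -5) = (-27, 4, -7).
With w = (7, 3, 2) − (3, -3, -4) = (4, 6, 6), w · n = -126.
Distance = |w · n| / |n| = |-126| / √794 ≈ 4.47.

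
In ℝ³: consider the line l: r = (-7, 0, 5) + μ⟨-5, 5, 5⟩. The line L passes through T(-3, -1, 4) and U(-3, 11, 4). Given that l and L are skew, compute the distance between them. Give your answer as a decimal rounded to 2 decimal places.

2.12

A direction vector for L is U − T = (0, 12, 0).
Common perpendicular direction n = (-5, 5, 5) × (0, 12, 0) = (-60, 0, -60).
With w = (-3, -1, 4) − (-7, 0, 5) = (4, -1, -1), w · n = -180.
Distance = |w · n| / |n| = |-180| / √7200 ≈ 2.12.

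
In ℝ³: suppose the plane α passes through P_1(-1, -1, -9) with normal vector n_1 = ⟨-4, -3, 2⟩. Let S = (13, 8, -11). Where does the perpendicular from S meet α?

(1, -1, -5)

α: n_1·r = n_1·P_1 gives -4x - 3y + 2z = -11.
Foot = S − λn with λ = (n·S − d)/|n|² = (-98 − (-11))/29 = -3.
Foot = (13, 8, -11) − (-3)·(-4, -3, 2) = (1, -1, -5).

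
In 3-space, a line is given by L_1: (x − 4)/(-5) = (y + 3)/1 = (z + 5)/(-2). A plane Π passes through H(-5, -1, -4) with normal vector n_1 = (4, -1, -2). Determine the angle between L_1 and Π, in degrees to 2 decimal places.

L_1 has direction (-5, 1, -2) through (4, -3, -5).
Π: n_1·r = n_1·H gives 4x - y - 2z = -11.
sin θ = |n·v| / (|n||v|) = |-17| / (√21 · √30) = 0.67730.
θ ≈ 42.63°.

42.63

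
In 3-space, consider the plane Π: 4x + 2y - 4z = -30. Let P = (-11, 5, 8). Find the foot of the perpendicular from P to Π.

(-7, 7, 4)

Foot = P − λn with λ = (n·P − d)/|n|² = (-66 − (-30))/36 = -1.
Foot = (-11, 5, 8) − (-1)·(4, 2, -4) = (-7, 7, 4).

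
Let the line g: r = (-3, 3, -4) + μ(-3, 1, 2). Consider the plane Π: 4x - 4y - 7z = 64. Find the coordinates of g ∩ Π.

Substitute r = (-3, 3, -4) + t(-3, 1, 2) into the plane: 4 + (-30)t = 64, so t = -2.
Intersection: (-3, 3, -4) + (-2)·(-3, 1, 2) = (3, 1, -8).

(3, 1, -8)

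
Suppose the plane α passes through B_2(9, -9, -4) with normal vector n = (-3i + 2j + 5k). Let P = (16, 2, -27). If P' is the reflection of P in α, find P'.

(-2, 14, 3)

α: n·r = n·B_2 gives -3x + 2y + 5z = -65.
λ = (n·P − d)/|n|² = (-179 − (-65))/38 = -3.
Reflection = P − 2λn = (16, 2, -27) − (-6)·(-3, 2, 5) = (-2, 14, 3).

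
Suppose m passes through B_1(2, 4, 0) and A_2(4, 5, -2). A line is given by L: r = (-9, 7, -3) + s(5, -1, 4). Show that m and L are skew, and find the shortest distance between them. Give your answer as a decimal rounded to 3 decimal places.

A direction vector for m is A_2 − B_1 = (2, 1, -2).
Common perpendicular direction n = (2, 1, -2) × (5, -1, 4) = (2, -18, -7).
With w = (-9, 7, -3) − (2, 4, 0) = (-11, 3, -3), w · n = -55.
Since n ≠ 0 the lines are not parallel, and w · n = -55 ≠ 0 so they do not intersect; hence they are skew.
Distance = |w · n| / |n| = |-55| / √377 ≈ 2.833.

2.833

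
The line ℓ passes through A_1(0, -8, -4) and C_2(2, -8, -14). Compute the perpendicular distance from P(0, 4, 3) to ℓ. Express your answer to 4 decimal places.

12.0783

A direction vector for ℓ is C_2 − A_1 = (2, 0, -10).
Taking (0, -8, -4) on ℓ with direction v = (2, 0, -10): w = P − (0, -8, -4) = (0, 12, 7), and w × v = (-120, 14, -24).
Distance = |w × v| / |v| = √15172 / √104 ≈ 12.0783.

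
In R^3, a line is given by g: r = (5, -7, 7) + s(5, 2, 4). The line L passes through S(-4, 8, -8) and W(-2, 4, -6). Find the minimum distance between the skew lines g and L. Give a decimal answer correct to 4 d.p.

4.7916

A direction vector for L is W − S = (2, -4, 2).
Common perpendicular direction n = (5, 2, 4) × (2, -4, 2) = (20, -2, -24).
With w = (-4, 8, -8) − (5, -7, 7) = (-9, 15, -15), w · n = 150.
Distance = |w · n| / |n| = |150| / √980 ≈ 4.7916.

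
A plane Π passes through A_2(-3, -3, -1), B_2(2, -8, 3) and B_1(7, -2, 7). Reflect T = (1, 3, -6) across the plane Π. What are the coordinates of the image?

A_2B_2 = (5, -5, 4), A_2B_1 = (10, 1, 8); a normal to Π is A_2B_2 × A_2B_1 = (-44, 0, 55).
Using A_2: Π has equation -44x + 55z = 77.
λ = (n·T − d)/|n|² = (-374 − 77)/4961 = -1/11.
Reflection = T − 2λn = (1, 3, -6) − (-2/11)·(-44, 0, 55) = (-7, 3, 4).

(-7, 3, 4)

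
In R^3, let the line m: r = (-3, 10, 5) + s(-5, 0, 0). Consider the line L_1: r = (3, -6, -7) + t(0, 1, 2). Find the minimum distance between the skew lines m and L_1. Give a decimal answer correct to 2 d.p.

8.94

Common perpendicular direction n = (-5, 0, 0) × (0, 1, 2) = (0, 10, -5).
With w = (3, -6, -7) − (-3, 10, 5) = (6, -16, -12), w · n = -100.
Distance = |w · n| / |n| = |-100| / √125 ≈ 8.94.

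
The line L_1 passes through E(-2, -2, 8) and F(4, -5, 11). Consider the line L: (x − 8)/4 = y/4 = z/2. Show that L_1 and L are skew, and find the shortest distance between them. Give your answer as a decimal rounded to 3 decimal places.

11.628

A direction vector for L_1 is F − E = (6, -3, 3).
L has direction (4, 4, 2) through (8, 0, 0).
Common perpendicular direction n = (6, -3, 3) × (4, 4, 2) = (-18, 0, 36).
With w = (8, 0, 0) − (-2, -2, 8) = (10, 2, -8), w · n = -468.
Since n ≠ 0 the lines are not parallel, and w · n = -468 ≠ 0 so they do not intersect; hence they are skew.
Distance = |w · n| / |n| = |-468| / √1620 ≈ 11.628.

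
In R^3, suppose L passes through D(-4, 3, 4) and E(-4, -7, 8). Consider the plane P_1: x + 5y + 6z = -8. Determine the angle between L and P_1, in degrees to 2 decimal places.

A direction vector for L is E − D = (0, -10, 4).
sin θ = |n·v| / (|n||v|) = |-26| / (√62 · √116) = 0.30658.
θ ≈ 17.85°.

17.85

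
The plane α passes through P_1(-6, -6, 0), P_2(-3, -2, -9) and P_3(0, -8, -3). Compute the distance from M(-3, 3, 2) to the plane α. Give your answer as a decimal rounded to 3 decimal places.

P_1P_2 = (3, 4, -9), P_1P_3 = (6, -2, -3); a normal to α is P_1P_2 × P_1P_3 = (-30, -45, -30).
Using P_1: α has equation -30x - 45y - 30z = 450.
n·M − d = (-30)·(-3) + (-45)·(3) + (-30)·(2) − 450 = -555; |n| = √3825.
Distance = |-555| / √3825 = 555/√3825 ≈ 8.974.

8.974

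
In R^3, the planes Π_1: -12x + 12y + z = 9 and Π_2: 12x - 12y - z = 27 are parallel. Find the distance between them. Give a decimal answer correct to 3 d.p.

2.118

Rescale Π_2 by 1/(-1): -12x + 12y + z = -27. Then distance = |9 − (-27)| / √289 ≈ 2.118.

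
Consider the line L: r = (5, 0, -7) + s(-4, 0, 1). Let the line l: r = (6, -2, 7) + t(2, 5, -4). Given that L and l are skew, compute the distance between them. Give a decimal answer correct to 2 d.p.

Common perpendicular direction n = (-4, 0, 1) × (2, 5, -4) = (-5, -14, -20).
With w = (6, -2, 7) − (5, 0, -7) = (1, -2, 14), w · n = -257.
Distance = |w · n| / |n| = |-257| / √621 ≈ 10.31.

10.31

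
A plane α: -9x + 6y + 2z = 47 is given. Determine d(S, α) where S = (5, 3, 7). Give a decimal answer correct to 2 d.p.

n·S − d = (-9)·(5) + (6)·(3) + (2)·(7) − 47 = -60; |n| = √121.
Distance = |-60| / √121 = 60/√121 ≈ 5.45.

5.45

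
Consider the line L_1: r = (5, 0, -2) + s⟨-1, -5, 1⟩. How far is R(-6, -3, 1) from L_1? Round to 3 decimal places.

10.385

Taking (5, 0, -2) on L_1 with direction v = (-1, -5, 1): w = R − (5, 0, -2) = (-11, -3, 3), and w × v = (12, 8, 52).
Distance = |w × v| / |v| = √2912 / √27 ≈ 10.385.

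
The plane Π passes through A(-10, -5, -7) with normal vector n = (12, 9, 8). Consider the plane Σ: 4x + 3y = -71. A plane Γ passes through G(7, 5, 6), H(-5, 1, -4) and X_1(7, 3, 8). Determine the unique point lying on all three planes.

(-11, -9, -1)

Π: n·r = n·A gives 12x + 9y + 8z = -221.
GH = (-12, -4, -10), GX_1 = (0, -2, 2); a normal to Γ is GH × GX_1 = (-28, 24, 24).
Using G: Γ has equation -28x + 24y + 24z = 68.
Solving the 3×3 linear system 12x + 9y + 8z = -221, 4x + 3y = -71, -28x + 24y + 24z = 68 (e.g. by elimination or Cramer's rule, determinant = 1440) gives (-11, -9, -1).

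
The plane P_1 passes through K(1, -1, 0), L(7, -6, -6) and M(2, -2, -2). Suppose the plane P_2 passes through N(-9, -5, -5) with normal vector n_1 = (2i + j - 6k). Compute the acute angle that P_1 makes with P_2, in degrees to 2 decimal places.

KL = (6, -5, -6), KM = (1, -1, -2); a normal to P_1 is KL × KM = (4, 6, -1).
Using K: P_1 has equation 4x + 6y - z = -2.
P_2: n_1·r = n_1·N gives 2x + y - 6z = 7.
cos θ = |n₁·n₂| / (|n₁||n₂|) = |20| / (√53 · √41).
θ = arccos(0.42904) ≈ 64.59°.

64.59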